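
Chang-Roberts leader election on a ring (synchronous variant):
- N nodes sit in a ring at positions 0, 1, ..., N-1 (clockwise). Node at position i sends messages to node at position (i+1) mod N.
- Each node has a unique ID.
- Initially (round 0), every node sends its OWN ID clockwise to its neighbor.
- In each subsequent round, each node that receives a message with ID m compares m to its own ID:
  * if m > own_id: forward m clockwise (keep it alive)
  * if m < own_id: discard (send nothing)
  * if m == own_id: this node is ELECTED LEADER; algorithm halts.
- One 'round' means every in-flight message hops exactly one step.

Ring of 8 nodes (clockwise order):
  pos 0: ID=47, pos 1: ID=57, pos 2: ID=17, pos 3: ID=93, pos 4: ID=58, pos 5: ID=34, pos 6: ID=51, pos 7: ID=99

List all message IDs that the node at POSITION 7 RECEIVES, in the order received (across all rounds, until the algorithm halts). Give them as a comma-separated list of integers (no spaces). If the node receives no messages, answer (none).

Round 1: pos1(id57) recv 47: drop; pos2(id17) recv 57: fwd; pos3(id93) recv 17: drop; pos4(id58) recv 93: fwd; pos5(id34) recv 58: fwd; pos6(id51) recv 34: drop; pos7(id99) recv 51: drop; pos0(id47) recv 99: fwd
Round 2: pos3(id93) recv 57: drop; pos5(id34) recv 93: fwd; pos6(id51) recv 58: fwd; pos1(id57) recv 99: fwd
Round 3: pos6(id51) recv 93: fwd; pos7(id99) recv 58: drop; pos2(id17) recv 99: fwd
Round 4: pos7(id99) recv 93: drop; pos3(id93) recv 99: fwd
Round 5: pos4(id58) recv 99: fwd
Round 6: pos5(id34) recv 99: fwd
Round 7: pos6(id51) recv 99: fwd
Round 8: pos7(id99) recv 99: ELECTED

Answer: 51,58,93,99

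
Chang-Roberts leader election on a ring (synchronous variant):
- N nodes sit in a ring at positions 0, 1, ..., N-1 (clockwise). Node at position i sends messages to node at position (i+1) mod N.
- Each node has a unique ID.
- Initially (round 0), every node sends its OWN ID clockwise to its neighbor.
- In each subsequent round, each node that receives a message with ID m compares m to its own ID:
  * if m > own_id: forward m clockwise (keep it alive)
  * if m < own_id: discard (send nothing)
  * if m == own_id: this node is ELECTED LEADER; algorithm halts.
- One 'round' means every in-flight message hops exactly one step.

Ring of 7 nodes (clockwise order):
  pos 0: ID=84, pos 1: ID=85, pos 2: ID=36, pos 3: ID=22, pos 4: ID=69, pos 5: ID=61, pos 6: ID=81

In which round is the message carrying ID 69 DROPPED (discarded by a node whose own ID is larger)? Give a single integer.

Round 1: pos1(id85) recv 84: drop; pos2(id36) recv 85: fwd; pos3(id22) recv 36: fwd; pos4(id69) recv 22: drop; pos5(id61) recv 69: fwd; pos6(id81) recv 61: drop; pos0(id84) recv 81: drop
Round 2: pos3(id22) recv 85: fwd; pos4(id69) recv 36: drop; pos6(id81) recv 69: drop
Round 3: pos4(id69) recv 85: fwd
Round 4: pos5(id61) recv 85: fwd
Round 5: pos6(id81) recv 85: fwd
Round 6: pos0(id84) recv 85: fwd
Round 7: pos1(id85) recv 85: ELECTED
Message ID 69 originates at pos 4; dropped at pos 6 in round 2

Answer: 2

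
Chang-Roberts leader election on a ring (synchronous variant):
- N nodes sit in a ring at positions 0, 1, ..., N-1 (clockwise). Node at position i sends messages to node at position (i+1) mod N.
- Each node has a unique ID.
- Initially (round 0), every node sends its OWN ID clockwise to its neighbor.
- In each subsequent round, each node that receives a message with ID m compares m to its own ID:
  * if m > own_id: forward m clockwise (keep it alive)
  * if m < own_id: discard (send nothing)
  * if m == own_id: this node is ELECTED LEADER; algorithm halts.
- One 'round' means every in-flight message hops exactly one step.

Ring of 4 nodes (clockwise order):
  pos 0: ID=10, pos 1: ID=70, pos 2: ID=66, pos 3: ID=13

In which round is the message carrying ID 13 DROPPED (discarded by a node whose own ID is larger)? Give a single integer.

Answer: 2

Derivation:
Round 1: pos1(id70) recv 10: drop; pos2(id66) recv 70: fwd; pos3(id13) recv 66: fwd; pos0(id10) recv 13: fwd
Round 2: pos3(id13) recv 70: fwd; pos0(id10) recv 66: fwd; pos1(id70) recv 13: drop
Round 3: pos0(id10) recv 70: fwd; pos1(id70) recv 66: drop
Round 4: pos1(id70) recv 70: ELECTED
Message ID 13 originates at pos 3; dropped at pos 1 in round 2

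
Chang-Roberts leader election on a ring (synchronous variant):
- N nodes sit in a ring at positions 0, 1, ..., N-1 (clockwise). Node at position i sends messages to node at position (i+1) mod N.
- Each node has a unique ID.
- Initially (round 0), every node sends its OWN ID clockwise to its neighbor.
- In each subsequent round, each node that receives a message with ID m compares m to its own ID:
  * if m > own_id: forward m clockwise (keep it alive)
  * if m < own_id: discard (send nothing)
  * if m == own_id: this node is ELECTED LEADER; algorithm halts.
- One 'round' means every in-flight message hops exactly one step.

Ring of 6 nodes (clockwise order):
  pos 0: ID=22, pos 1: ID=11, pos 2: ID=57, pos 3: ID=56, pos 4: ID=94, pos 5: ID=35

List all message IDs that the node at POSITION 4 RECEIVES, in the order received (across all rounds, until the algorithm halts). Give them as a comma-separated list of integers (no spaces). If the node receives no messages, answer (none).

Round 1: pos1(id11) recv 22: fwd; pos2(id57) recv 11: drop; pos3(id56) recv 57: fwd; pos4(id94) recv 56: drop; pos5(id35) recv 94: fwd; pos0(id22) recv 35: fwd
Round 2: pos2(id57) recv 22: drop; pos4(id94) recv 57: drop; pos0(id22) recv 94: fwd; pos1(id11) recv 35: fwd
Round 3: pos1(id11) recv 94: fwd; pos2(id57) recv 35: drop
Round 4: pos2(id57) recv 94: fwd
Round 5: pos3(id56) recv 94: fwd
Round 6: pos4(id94) recv 94: ELECTED

Answer: 56,57,94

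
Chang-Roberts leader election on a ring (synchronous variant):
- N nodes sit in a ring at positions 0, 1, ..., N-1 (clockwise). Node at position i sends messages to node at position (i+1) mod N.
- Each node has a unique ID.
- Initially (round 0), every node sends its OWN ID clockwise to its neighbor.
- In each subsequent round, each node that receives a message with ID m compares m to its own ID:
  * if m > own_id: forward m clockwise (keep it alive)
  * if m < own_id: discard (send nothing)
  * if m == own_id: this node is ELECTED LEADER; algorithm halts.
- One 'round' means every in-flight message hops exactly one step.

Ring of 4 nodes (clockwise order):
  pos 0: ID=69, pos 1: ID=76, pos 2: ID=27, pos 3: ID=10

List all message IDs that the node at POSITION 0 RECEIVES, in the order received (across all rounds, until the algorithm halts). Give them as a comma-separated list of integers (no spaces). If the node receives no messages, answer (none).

Round 1: pos1(id76) recv 69: drop; pos2(id27) recv 76: fwd; pos3(id10) recv 27: fwd; pos0(id69) recv 10: drop
Round 2: pos3(id10) recv 76: fwd; pos0(id69) recv 27: drop
Round 3: pos0(id69) recv 76: fwd
Round 4: pos1(id76) recv 76: ELECTED

Answer: 10,27,76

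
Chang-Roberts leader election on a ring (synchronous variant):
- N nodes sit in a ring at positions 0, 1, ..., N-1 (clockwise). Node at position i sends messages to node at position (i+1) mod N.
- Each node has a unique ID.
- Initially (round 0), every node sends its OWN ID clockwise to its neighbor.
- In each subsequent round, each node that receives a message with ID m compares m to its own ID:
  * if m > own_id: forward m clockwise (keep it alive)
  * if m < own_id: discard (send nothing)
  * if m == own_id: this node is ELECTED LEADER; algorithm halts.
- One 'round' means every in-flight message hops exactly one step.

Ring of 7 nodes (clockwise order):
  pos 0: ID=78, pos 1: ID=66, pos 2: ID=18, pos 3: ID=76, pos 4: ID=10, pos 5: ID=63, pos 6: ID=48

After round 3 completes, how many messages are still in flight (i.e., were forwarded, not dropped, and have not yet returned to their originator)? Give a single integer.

Round 1: pos1(id66) recv 78: fwd; pos2(id18) recv 66: fwd; pos3(id76) recv 18: drop; pos4(id10) recv 76: fwd; pos5(id63) recv 10: drop; pos6(id48) recv 63: fwd; pos0(id78) recv 48: drop
Round 2: pos2(id18) recv 78: fwd; pos3(id76) recv 66: drop; pos5(id63) recv 76: fwd; pos0(id78) recv 63: drop
Round 3: pos3(id76) recv 78: fwd; pos6(id48) recv 76: fwd
After round 3: 2 messages still in flight

Answer: 2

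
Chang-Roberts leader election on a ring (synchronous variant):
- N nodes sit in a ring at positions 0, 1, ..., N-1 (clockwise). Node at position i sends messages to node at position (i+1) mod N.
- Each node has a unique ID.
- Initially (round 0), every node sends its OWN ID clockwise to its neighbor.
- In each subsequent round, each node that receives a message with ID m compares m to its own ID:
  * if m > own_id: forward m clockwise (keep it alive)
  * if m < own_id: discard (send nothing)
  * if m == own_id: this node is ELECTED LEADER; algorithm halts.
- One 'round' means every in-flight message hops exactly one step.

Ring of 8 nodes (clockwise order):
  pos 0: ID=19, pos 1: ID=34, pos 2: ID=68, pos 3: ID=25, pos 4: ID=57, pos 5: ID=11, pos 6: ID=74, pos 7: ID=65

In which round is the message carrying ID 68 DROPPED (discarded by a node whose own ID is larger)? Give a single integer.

Answer: 4

Derivation:
Round 1: pos1(id34) recv 19: drop; pos2(id68) recv 34: drop; pos3(id25) recv 68: fwd; pos4(id57) recv 25: drop; pos5(id11) recv 57: fwd; pos6(id74) recv 11: drop; pos7(id65) recv 74: fwd; pos0(id19) recv 65: fwd
Round 2: pos4(id57) recv 68: fwd; pos6(id74) recv 57: drop; pos0(id19) recv 74: fwd; pos1(id34) recv 65: fwd
Round 3: pos5(id11) recv 68: fwd; pos1(id34) recv 74: fwd; pos2(id68) recv 65: drop
Round 4: pos6(id74) recv 68: drop; pos2(id68) recv 74: fwd
Round 5: pos3(id25) recv 74: fwd
Round 6: pos4(id57) recv 74: fwd
Round 7: pos5(id11) recv 74: fwd
Round 8: pos6(id74) recv 74: ELECTED
Message ID 68 originates at pos 2; dropped at pos 6 in round 4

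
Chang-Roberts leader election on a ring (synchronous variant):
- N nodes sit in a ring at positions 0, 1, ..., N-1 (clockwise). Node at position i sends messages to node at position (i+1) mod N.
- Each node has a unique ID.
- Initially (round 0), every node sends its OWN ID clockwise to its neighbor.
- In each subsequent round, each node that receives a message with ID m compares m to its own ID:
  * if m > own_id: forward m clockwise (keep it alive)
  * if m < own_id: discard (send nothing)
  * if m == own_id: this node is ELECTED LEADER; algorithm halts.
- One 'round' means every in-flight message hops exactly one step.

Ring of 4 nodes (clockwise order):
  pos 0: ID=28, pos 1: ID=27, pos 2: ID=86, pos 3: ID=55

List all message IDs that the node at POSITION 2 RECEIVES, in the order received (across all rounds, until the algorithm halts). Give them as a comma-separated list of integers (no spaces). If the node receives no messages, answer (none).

Round 1: pos1(id27) recv 28: fwd; pos2(id86) recv 27: drop; pos3(id55) recv 86: fwd; pos0(id28) recv 55: fwd
Round 2: pos2(id86) recv 28: drop; pos0(id28) recv 86: fwd; pos1(id27) recv 55: fwd
Round 3: pos1(id27) recv 86: fwd; pos2(id86) recv 55: drop
Round 4: pos2(id86) recv 86: ELECTED

Answer: 27,28,55,86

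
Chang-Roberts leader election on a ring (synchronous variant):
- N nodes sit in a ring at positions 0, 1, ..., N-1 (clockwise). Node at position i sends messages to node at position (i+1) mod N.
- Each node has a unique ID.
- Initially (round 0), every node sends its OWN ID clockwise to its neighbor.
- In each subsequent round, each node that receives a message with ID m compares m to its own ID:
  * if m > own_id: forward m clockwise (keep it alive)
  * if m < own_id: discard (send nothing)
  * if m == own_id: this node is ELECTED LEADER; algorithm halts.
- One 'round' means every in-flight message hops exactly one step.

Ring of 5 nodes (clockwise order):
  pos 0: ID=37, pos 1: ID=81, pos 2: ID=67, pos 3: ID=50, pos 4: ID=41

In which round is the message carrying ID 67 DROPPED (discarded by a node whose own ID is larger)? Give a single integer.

Answer: 4

Derivation:
Round 1: pos1(id81) recv 37: drop; pos2(id67) recv 81: fwd; pos3(id50) recv 67: fwd; pos4(id41) recv 50: fwd; pos0(id37) recv 41: fwd
Round 2: pos3(id50) recv 81: fwd; pos4(id41) recv 67: fwd; pos0(id37) recv 50: fwd; pos1(id81) recv 41: drop
Round 3: pos4(id41) recv 81: fwd; pos0(id37) recv 67: fwd; pos1(id81) recv 50: drop
Round 4: pos0(id37) recv 81: fwd; pos1(id81) recv 67: drop
Round 5: pos1(id81) recv 81: ELECTED
Message ID 67 originates at pos 2; dropped at pos 1 in round 4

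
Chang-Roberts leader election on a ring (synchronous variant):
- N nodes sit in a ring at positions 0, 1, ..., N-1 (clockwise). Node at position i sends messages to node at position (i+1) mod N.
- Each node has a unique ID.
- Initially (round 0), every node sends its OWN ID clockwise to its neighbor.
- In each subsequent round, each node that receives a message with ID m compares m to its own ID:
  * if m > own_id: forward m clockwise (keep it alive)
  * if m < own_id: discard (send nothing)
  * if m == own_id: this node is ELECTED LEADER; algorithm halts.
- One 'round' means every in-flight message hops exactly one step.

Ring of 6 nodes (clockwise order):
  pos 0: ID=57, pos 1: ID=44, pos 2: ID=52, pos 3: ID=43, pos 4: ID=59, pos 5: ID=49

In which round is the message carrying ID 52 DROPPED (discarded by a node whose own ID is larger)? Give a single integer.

Answer: 2

Derivation:
Round 1: pos1(id44) recv 57: fwd; pos2(id52) recv 44: drop; pos3(id43) recv 52: fwd; pos4(id59) recv 43: drop; pos5(id49) recv 59: fwd; pos0(id57) recv 49: drop
Round 2: pos2(id52) recv 57: fwd; pos4(id59) recv 52: drop; pos0(id57) recv 59: fwd
Round 3: pos3(id43) recv 57: fwd; pos1(id44) recv 59: fwd
Round 4: pos4(id59) recv 57: drop; pos2(id52) recv 59: fwd
Round 5: pos3(id43) recv 59: fwd
Round 6: pos4(id59) recv 59: ELECTED
Message ID 52 originates at pos 2; dropped at pos 4 in round 2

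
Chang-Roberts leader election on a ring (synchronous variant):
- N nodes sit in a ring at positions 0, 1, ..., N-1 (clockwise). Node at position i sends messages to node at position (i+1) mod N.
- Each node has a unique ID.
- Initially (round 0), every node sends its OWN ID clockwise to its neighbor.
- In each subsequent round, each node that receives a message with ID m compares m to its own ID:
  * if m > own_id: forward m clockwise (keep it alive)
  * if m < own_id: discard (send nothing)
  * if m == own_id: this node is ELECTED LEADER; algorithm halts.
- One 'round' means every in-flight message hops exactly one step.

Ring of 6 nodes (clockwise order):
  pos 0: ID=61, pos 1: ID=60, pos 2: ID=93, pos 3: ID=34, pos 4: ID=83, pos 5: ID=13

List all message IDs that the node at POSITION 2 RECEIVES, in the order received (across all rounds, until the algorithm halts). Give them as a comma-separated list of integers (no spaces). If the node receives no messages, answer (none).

Round 1: pos1(id60) recv 61: fwd; pos2(id93) recv 60: drop; pos3(id34) recv 93: fwd; pos4(id83) recv 34: drop; pos5(id13) recv 83: fwd; pos0(id61) recv 13: drop
Round 2: pos2(id93) recv 61: drop; pos4(id83) recv 93: fwd; pos0(id61) recv 83: fwd
Round 3: pos5(id13) recv 93: fwd; pos1(id60) recv 83: fwd
Round 4: pos0(id61) recv 93: fwd; pos2(id93) recv 83: drop
Round 5: pos1(id60) recv 93: fwd
Round 6: pos2(id93) recv 93: ELECTED

Answer: 60,61,83,93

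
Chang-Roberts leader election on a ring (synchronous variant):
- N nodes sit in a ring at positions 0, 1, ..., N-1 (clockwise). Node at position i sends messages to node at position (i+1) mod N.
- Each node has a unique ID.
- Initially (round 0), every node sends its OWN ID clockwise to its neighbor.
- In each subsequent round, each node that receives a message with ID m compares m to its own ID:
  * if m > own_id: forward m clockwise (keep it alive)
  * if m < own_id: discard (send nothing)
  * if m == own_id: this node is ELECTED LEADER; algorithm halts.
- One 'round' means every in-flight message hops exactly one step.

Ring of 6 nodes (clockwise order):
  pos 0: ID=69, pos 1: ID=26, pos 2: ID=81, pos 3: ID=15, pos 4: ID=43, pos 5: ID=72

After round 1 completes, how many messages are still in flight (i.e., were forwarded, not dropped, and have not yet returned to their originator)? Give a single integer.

Round 1: pos1(id26) recv 69: fwd; pos2(id81) recv 26: drop; pos3(id15) recv 81: fwd; pos4(id43) recv 15: drop; pos5(id72) recv 43: drop; pos0(id69) recv 72: fwd
After round 1: 3 messages still in flight

Answer: 3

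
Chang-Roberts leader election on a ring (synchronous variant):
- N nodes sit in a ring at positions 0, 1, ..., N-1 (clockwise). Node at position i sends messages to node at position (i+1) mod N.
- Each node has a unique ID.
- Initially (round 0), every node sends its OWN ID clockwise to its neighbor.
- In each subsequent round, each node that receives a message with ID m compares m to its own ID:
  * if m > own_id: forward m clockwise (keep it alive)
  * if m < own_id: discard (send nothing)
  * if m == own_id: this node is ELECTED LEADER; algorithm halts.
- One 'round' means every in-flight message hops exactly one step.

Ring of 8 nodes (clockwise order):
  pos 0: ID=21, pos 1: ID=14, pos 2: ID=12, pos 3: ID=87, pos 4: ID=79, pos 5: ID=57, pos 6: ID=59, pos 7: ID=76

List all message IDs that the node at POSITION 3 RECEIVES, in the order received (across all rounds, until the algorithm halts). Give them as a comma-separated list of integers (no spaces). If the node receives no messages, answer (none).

Round 1: pos1(id14) recv 21: fwd; pos2(id12) recv 14: fwd; pos3(id87) recv 12: drop; pos4(id79) recv 87: fwd; pos5(id57) recv 79: fwd; pos6(id59) recv 57: drop; pos7(id76) recv 59: drop; pos0(id21) recv 76: fwd
Round 2: pos2(id12) recv 21: fwd; pos3(id87) recv 14: drop; pos5(id57) recv 87: fwd; pos6(id59) recv 79: fwd; pos1(id14) recv 76: fwd
Round 3: pos3(id87) recv 21: drop; pos6(id59) recv 87: fwd; pos7(id76) recv 79: fwd; pos2(id12) recv 76: fwd
Round 4: pos7(id76) recv 87: fwd; pos0(id21) recv 79: fwd; pos3(id87) recv 76: drop
Round 5: pos0(id21) recv 87: fwd; pos1(id14) recv 79: fwd
Round 6: pos1(id14) recv 87: fwd; pos2(id12) recv 79: fwd
Round 7: pos2(id12) recv 87: fwd; pos3(id87) recv 79: drop
Round 8: pos3(id87) recv 87: ELECTED

Answer: 12,14,21,76,79,87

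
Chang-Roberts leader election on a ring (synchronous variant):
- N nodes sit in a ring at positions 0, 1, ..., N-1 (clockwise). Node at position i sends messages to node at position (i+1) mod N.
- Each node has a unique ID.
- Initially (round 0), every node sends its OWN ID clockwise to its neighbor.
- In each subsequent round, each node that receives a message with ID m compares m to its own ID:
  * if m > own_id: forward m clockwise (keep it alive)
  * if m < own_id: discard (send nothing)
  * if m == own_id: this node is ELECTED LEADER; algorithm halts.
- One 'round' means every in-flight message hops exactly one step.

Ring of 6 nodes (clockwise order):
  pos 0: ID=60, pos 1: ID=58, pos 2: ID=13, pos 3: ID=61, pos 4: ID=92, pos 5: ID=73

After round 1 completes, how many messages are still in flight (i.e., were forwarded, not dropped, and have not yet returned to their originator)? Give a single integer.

Round 1: pos1(id58) recv 60: fwd; pos2(id13) recv 58: fwd; pos3(id61) recv 13: drop; pos4(id92) recv 61: drop; pos5(id73) recv 92: fwd; pos0(id60) recv 73: fwd
After round 1: 4 messages still in flight

Answer: 4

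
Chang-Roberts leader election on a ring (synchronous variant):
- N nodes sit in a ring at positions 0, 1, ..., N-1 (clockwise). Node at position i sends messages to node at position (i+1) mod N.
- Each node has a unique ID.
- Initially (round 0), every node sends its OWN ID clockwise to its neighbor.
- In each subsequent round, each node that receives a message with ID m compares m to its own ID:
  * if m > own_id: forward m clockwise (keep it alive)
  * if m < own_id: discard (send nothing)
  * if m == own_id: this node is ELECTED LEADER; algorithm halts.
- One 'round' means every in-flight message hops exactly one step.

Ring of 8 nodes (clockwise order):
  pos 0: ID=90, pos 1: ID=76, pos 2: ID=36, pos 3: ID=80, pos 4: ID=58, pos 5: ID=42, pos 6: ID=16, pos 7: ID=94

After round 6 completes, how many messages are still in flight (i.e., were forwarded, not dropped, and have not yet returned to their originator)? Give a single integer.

Answer: 2

Derivation:
Round 1: pos1(id76) recv 90: fwd; pos2(id36) recv 76: fwd; pos3(id80) recv 36: drop; pos4(id58) recv 80: fwd; pos5(id42) recv 58: fwd; pos6(id16) recv 42: fwd; pos7(id94) recv 16: drop; pos0(id90) recv 94: fwd
Round 2: pos2(id36) recv 90: fwd; pos3(id80) recv 76: drop; pos5(id42) recv 80: fwd; pos6(id16) recv 58: fwd; pos7(id94) recv 42: drop; pos1(id76) recv 94: fwd
Round 3: pos3(id80) recv 90: fwd; pos6(id16) recv 80: fwd; pos7(id94) recv 58: drop; pos2(id36) recv 94: fwd
Round 4: pos4(id58) recv 90: fwd; pos7(id94) recv 80: drop; pos3(id80) recv 94: fwd
Round 5: pos5(id42) recv 90: fwd; pos4(id58) recv 94: fwd
Round 6: pos6(id16) recv 90: fwd; pos5(id42) recv 94: fwd
After round 6: 2 messages still in flight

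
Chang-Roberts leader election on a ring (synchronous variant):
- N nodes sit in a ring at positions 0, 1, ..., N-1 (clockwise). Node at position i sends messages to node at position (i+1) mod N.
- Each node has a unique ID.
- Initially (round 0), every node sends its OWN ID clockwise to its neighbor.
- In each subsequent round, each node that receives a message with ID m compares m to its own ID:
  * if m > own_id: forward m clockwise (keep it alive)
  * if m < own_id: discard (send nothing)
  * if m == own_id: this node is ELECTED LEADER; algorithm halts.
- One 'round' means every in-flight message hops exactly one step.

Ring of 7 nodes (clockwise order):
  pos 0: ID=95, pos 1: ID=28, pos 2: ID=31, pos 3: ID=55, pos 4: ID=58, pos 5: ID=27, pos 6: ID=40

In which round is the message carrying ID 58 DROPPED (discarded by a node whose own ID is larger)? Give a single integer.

Answer: 3

Derivation:
Round 1: pos1(id28) recv 95: fwd; pos2(id31) recv 28: drop; pos3(id55) recv 31: drop; pos4(id58) recv 55: drop; pos5(id27) recv 58: fwd; pos6(id40) recv 27: drop; pos0(id95) recv 40: drop
Round 2: pos2(id31) recv 95: fwd; pos6(id40) recv 58: fwd
Round 3: pos3(id55) recv 95: fwd; pos0(id95) recv 58: drop
Round 4: pos4(id58) recv 95: fwd
Round 5: pos5(id27) recv 95: fwd
Round 6: pos6(id40) recv 95: fwd
Round 7: pos0(id95) recv 95: ELECTED
Message ID 58 originates at pos 4; dropped at pos 0 in round 3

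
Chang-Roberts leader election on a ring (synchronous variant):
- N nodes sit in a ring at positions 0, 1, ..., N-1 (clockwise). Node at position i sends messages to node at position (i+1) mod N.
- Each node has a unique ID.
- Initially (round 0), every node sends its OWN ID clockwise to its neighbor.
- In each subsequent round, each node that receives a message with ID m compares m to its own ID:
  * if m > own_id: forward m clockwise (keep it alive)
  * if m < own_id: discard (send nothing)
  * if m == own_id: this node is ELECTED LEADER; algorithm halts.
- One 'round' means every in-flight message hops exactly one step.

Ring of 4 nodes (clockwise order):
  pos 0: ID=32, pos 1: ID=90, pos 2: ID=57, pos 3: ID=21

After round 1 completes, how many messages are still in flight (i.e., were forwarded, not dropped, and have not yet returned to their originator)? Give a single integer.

Round 1: pos1(id90) recv 32: drop; pos2(id57) recv 90: fwd; pos3(id21) recv 57: fwd; pos0(id32) recv 21: drop
After round 1: 2 messages still in flight

Answer: 2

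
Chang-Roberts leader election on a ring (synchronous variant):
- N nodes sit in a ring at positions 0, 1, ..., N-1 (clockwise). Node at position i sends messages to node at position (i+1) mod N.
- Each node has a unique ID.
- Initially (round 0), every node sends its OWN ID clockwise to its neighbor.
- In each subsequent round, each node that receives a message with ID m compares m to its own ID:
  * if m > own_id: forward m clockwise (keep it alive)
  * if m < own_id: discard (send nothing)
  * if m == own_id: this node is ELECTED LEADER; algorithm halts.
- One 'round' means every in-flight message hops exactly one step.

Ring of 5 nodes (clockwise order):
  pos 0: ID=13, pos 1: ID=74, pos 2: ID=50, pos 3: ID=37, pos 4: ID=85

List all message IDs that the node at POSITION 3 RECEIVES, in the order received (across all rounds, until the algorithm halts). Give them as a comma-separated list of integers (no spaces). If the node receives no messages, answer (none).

Round 1: pos1(id74) recv 13: drop; pos2(id50) recv 74: fwd; pos3(id37) recv 50: fwd; pos4(id85) recv 37: drop; pos0(id13) recv 85: fwd
Round 2: pos3(id37) recv 74: fwd; pos4(id85) recv 50: drop; pos1(id74) recv 85: fwd
Round 3: pos4(id85) recv 74: drop; pos2(id50) recv 85: fwd
Round 4: pos3(id37) recv 85: fwd
Round 5: pos4(id85) recv 85: ELECTED

Answer: 50,74,85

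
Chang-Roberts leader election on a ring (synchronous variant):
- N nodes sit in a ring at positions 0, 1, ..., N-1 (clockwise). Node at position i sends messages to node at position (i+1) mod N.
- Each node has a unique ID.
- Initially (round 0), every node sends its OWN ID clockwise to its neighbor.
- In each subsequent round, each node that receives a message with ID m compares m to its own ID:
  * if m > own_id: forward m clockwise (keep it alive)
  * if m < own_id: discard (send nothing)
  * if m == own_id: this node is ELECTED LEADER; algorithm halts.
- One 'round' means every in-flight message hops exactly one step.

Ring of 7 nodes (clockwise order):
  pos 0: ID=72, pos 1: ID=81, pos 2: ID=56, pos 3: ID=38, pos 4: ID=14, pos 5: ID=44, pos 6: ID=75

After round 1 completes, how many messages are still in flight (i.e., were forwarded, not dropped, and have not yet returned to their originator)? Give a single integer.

Round 1: pos1(id81) recv 72: drop; pos2(id56) recv 81: fwd; pos3(id38) recv 56: fwd; pos4(id14) recv 38: fwd; pos5(id44) recv 14: drop; pos6(id75) recv 44: drop; pos0(id72) recv 75: fwd
After round 1: 4 messages still in flight

Answer: 4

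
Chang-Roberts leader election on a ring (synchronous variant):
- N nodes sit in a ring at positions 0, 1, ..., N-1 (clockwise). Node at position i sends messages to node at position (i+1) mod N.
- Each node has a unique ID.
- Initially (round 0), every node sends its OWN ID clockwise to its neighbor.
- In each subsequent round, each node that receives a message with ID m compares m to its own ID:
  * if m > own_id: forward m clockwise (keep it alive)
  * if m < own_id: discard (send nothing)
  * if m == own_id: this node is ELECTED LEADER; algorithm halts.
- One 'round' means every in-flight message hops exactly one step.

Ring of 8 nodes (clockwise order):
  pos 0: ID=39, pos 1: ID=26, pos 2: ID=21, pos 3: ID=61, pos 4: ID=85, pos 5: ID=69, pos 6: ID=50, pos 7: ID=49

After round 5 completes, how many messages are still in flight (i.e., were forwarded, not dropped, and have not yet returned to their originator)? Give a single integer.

Answer: 2

Derivation:
Round 1: pos1(id26) recv 39: fwd; pos2(id21) recv 26: fwd; pos3(id61) recv 21: drop; pos4(id85) recv 61: drop; pos5(id69) recv 85: fwd; pos6(id50) recv 69: fwd; pos7(id49) recv 50: fwd; pos0(id39) recv 49: fwd
Round 2: pos2(id21) recv 39: fwd; pos3(id61) recv 26: drop; pos6(id50) recv 85: fwd; pos7(id49) recv 69: fwd; pos0(id39) recv 50: fwd; pos1(id26) recv 49: fwd
Round 3: pos3(id61) recv 39: drop; pos7(id49) recv 85: fwd; pos0(id39) recv 69: fwd; pos1(id26) recv 50: fwd; pos2(id21) recv 49: fwd
Round 4: pos0(id39) recv 85: fwd; pos1(id26) recv 69: fwd; pos2(id21) recv 50: fwd; pos3(id61) recv 49: drop
Round 5: pos1(id26) recv 85: fwd; pos2(id21) recv 69: fwd; pos3(id61) recv 50: drop
After round 5: 2 messages still in flight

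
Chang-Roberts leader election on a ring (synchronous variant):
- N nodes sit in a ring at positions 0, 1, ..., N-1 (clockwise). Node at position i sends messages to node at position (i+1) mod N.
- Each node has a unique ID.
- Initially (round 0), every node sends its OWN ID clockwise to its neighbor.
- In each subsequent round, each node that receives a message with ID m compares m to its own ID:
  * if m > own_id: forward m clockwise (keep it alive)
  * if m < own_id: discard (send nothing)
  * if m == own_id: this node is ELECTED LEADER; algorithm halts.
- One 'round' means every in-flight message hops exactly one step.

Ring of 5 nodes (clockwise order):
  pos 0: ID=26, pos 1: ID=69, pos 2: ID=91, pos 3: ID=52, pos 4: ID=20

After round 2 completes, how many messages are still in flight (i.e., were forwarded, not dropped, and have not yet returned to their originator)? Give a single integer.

Round 1: pos1(id69) recv 26: drop; pos2(id91) recv 69: drop; pos3(id52) recv 91: fwd; pos4(id20) recv 52: fwd; pos0(id26) recv 20: drop
Round 2: pos4(id20) recv 91: fwd; pos0(id26) recv 52: fwd
After round 2: 2 messages still in flight

Answer: 2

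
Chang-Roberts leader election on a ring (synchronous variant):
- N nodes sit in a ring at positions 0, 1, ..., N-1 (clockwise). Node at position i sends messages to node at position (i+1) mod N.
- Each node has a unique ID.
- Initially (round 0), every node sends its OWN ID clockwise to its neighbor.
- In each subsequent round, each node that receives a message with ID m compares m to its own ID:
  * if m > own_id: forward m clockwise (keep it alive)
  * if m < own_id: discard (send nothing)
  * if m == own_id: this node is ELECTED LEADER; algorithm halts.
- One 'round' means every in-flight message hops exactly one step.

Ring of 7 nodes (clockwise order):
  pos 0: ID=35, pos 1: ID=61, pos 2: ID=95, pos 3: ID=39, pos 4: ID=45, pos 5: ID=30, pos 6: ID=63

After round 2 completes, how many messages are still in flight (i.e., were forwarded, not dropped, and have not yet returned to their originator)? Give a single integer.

Round 1: pos1(id61) recv 35: drop; pos2(id95) recv 61: drop; pos3(id39) recv 95: fwd; pos4(id45) recv 39: drop; pos5(id30) recv 45: fwd; pos6(id63) recv 30: drop; pos0(id35) recv 63: fwd
Round 2: pos4(id45) recv 95: fwd; pos6(id63) recv 45: drop; pos1(id61) recv 63: fwd
After round 2: 2 messages still in flight

Answer: 2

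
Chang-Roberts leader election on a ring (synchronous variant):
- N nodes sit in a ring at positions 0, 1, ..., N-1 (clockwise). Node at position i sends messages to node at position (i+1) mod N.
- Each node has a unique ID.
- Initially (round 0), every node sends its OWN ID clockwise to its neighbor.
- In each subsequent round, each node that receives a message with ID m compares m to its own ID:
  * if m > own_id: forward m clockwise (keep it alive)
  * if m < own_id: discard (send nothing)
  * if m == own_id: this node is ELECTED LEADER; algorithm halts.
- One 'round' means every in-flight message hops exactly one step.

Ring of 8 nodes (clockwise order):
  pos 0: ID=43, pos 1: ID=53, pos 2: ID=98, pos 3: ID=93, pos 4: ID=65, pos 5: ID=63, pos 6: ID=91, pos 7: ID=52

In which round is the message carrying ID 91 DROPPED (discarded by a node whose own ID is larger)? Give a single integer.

Round 1: pos1(id53) recv 43: drop; pos2(id98) recv 53: drop; pos3(id93) recv 98: fwd; pos4(id65) recv 93: fwd; pos5(id63) recv 65: fwd; pos6(id91) recv 63: drop; pos7(id52) recv 91: fwd; pos0(id43) recv 52: fwd
Round 2: pos4(id65) recv 98: fwd; pos5(id63) recv 93: fwd; pos6(id91) recv 65: drop; pos0(id43) recv 91: fwd; pos1(id53) recv 52: drop
Round 3: pos5(id63) recv 98: fwd; pos6(id91) recv 93: fwd; pos1(id53) recv 91: fwd
Round 4: pos6(id91) recv 98: fwd; pos7(id52) recv 93: fwd; pos2(id98) recv 91: drop
Round 5: pos7(id52) recv 98: fwd; pos0(id43) recv 93: fwd
Round 6: pos0(id43) recv 98: fwd; pos1(id53) recv 93: fwd
Round 7: pos1(id53) recv 98: fwd; pos2(id98) recv 93: drop
Round 8: pos2(id98) recv 98: ELECTED
Message ID 91 originates at pos 6; dropped at pos 2 in round 4

Answer: 4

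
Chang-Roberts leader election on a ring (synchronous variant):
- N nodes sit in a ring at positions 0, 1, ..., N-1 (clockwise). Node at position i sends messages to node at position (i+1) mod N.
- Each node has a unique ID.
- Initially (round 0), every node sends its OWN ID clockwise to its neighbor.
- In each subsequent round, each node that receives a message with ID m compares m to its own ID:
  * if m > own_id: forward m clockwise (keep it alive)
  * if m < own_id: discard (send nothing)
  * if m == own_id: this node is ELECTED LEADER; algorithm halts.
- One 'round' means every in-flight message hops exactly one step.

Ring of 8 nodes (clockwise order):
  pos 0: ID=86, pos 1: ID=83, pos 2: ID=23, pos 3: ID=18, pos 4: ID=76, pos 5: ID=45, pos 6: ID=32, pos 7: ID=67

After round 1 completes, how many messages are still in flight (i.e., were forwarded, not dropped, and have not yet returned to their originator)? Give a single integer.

Round 1: pos1(id83) recv 86: fwd; pos2(id23) recv 83: fwd; pos3(id18) recv 23: fwd; pos4(id76) recv 18: drop; pos5(id45) recv 76: fwd; pos6(id32) recv 45: fwd; pos7(id67) recv 32: drop; pos0(id86) recv 67: drop
After round 1: 5 messages still in flight

Answer: 5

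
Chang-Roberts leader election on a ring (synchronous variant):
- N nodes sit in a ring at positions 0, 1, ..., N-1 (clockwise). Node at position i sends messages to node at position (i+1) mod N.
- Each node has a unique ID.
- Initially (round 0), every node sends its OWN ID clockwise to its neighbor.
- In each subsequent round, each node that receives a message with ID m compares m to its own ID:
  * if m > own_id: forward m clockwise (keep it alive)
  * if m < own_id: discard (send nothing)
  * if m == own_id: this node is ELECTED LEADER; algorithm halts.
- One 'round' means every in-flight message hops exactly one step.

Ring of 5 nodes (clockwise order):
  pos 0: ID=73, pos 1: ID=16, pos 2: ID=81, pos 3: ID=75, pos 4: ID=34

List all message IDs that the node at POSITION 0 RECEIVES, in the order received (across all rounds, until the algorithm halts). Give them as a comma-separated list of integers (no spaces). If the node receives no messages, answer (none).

Answer: 34,75,81

Derivation:
Round 1: pos1(id16) recv 73: fwd; pos2(id81) recv 16: drop; pos3(id75) recv 81: fwd; pos4(id34) recv 75: fwd; pos0(id73) recv 34: drop
Round 2: pos2(id81) recv 73: drop; pos4(id34) recv 81: fwd; pos0(id73) recv 75: fwd
Round 3: pos0(id73) recv 81: fwd; pos1(id16) recv 75: fwd
Round 4: pos1(id16) recv 81: fwd; pos2(id81) recv 75: drop
Round 5: pos2(id81) recv 81: ELECTED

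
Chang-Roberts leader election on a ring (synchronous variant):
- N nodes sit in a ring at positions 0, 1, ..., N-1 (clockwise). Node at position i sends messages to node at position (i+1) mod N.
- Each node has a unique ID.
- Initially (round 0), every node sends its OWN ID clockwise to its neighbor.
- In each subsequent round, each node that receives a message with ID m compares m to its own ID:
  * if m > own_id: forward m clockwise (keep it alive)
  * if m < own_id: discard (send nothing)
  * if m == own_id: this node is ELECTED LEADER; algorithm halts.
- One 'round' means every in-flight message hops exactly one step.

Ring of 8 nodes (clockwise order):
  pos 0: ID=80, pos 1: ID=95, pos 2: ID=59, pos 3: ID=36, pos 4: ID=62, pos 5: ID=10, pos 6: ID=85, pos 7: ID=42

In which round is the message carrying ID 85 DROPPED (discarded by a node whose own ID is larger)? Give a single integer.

Answer: 3

Derivation:
Round 1: pos1(id95) recv 80: drop; pos2(id59) recv 95: fwd; pos3(id36) recv 59: fwd; pos4(id62) recv 36: drop; pos5(id10) recv 62: fwd; pos6(id85) recv 10: drop; pos7(id42) recv 85: fwd; pos0(id80) recv 42: drop
Round 2: pos3(id36) recv 95: fwd; pos4(id62) recv 59: drop; pos6(id85) recv 62: drop; pos0(id80) recv 85: fwd
Round 3: pos4(id62) recv 95: fwd; pos1(id95) recv 85: drop
Round 4: pos5(id10) recv 95: fwd
Round 5: pos6(id85) recv 95: fwd
Round 6: pos7(id42) recv 95: fwd
Round 7: pos0(id80) recv 95: fwd
Round 8: pos1(id95) recv 95: ELECTED
Message ID 85 originates at pos 6; dropped at pos 1 in round 3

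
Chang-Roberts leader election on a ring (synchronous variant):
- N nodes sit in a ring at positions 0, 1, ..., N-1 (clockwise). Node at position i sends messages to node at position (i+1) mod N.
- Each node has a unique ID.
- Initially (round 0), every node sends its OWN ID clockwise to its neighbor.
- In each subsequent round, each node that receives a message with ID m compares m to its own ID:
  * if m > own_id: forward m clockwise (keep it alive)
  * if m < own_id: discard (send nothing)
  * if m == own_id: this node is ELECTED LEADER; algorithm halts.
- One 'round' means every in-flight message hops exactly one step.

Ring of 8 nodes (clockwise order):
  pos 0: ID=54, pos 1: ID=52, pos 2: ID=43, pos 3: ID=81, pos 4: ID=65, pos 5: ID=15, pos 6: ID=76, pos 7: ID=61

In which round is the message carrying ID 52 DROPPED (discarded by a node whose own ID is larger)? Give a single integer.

Answer: 2

Derivation:
Round 1: pos1(id52) recv 54: fwd; pos2(id43) recv 52: fwd; pos3(id81) recv 43: drop; pos4(id65) recv 81: fwd; pos5(id15) recv 65: fwd; pos6(id76) recv 15: drop; pos7(id61) recv 76: fwd; pos0(id54) recv 61: fwd
Round 2: pos2(id43) recv 54: fwd; pos3(id81) recv 52: drop; pos5(id15) recv 81: fwd; pos6(id76) recv 65: drop; pos0(id54) recv 76: fwd; pos1(id52) recv 61: fwd
Round 3: pos3(id81) recv 54: drop; pos6(id76) recv 81: fwd; pos1(id52) recv 76: fwd; pos2(id43) recv 61: fwd
Round 4: pos7(id61) recv 81: fwd; pos2(id43) recv 76: fwd; pos3(id81) recv 61: drop
Round 5: pos0(id54) recv 81: fwd; pos3(id81) recv 76: drop
Round 6: pos1(id52) recv 81: fwd
Round 7: pos2(id43) recv 81: fwd
Round 8: pos3(id81) recv 81: ELECTED
Message ID 52 originates at pos 1; dropped at pos 3 in round 2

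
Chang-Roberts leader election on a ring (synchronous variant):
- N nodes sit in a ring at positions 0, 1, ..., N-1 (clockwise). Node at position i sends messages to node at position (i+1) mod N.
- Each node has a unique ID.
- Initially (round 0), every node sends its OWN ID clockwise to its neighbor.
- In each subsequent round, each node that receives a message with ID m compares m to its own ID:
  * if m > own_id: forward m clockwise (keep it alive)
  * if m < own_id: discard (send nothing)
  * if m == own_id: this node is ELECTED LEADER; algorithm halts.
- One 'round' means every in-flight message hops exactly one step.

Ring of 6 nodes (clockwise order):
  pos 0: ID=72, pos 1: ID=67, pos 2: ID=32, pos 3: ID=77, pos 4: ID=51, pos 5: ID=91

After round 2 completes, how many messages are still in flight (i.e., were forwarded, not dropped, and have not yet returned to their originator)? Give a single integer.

Answer: 2

Derivation:
Round 1: pos1(id67) recv 72: fwd; pos2(id32) recv 67: fwd; pos3(id77) recv 32: drop; pos4(id51) recv 77: fwd; pos5(id91) recv 51: drop; pos0(id72) recv 91: fwd
Round 2: pos2(id32) recv 72: fwd; pos3(id77) recv 67: drop; pos5(id91) recv 77: drop; pos1(id67) recv 91: fwd
After round 2: 2 messages still in flight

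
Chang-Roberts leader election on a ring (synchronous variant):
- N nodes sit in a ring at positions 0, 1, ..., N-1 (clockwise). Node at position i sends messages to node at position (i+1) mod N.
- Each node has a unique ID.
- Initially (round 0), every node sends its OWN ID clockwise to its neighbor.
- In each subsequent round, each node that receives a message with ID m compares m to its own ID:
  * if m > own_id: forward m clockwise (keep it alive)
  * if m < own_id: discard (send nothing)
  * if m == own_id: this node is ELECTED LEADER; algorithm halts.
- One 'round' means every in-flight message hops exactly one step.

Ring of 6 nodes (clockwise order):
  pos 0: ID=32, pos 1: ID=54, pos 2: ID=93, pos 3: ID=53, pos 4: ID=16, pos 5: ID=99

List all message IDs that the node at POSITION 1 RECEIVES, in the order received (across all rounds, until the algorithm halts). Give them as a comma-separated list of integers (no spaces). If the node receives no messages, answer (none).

Round 1: pos1(id54) recv 32: drop; pos2(id93) recv 54: drop; pos3(id53) recv 93: fwd; pos4(id16) recv 53: fwd; pos5(id99) recv 16: drop; pos0(id32) recv 99: fwd
Round 2: pos4(id16) recv 93: fwd; pos5(id99) recv 53: drop; pos1(id54) recv 99: fwd
Round 3: pos5(id99) recv 93: drop; pos2(id93) recv 99: fwd
Round 4: pos3(id53) recv 99: fwd
Round 5: pos4(id16) recv 99: fwd
Round 6: pos5(id99) recv 99: ELECTED

Answer: 32,99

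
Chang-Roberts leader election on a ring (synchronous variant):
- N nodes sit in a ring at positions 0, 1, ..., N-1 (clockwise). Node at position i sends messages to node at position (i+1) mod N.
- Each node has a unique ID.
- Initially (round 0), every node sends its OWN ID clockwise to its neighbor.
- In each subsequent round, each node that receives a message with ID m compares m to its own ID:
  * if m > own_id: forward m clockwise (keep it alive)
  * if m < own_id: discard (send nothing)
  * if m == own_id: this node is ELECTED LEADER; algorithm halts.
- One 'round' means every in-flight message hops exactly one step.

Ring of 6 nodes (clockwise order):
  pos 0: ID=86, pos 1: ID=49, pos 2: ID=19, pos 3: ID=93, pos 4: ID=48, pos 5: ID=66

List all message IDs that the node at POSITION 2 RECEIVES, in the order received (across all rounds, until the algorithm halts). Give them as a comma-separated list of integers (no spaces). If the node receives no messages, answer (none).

Answer: 49,86,93

Derivation:
Round 1: pos1(id49) recv 86: fwd; pos2(id19) recv 49: fwd; pos3(id93) recv 19: drop; pos4(id48) recv 93: fwd; pos5(id66) recv 48: drop; pos0(id86) recv 66: drop
Round 2: pos2(id19) recv 86: fwd; pos3(id93) recv 49: drop; pos5(id66) recv 93: fwd
Round 3: pos3(id93) recv 86: drop; pos0(id86) recv 93: fwd
Round 4: pos1(id49) recv 93: fwd
Round 5: pos2(id19) recv 93: fwd
Round 6: pos3(id93) recv 93: ELECTED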